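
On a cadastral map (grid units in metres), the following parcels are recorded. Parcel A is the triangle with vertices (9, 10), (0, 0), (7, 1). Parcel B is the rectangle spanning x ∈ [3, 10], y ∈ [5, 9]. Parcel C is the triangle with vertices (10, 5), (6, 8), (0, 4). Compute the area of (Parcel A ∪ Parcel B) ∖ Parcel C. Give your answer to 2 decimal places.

|Parcel A ∪ Parcel B| = 50.3667.
|(Parcel A ∪ Parcel B) ∩ Parcel C| = 13.4342.
|(Parcel A ∪ Parcel B) ∖ Parcel C| = 50.3667 − 13.4342 = 36.93.

36.93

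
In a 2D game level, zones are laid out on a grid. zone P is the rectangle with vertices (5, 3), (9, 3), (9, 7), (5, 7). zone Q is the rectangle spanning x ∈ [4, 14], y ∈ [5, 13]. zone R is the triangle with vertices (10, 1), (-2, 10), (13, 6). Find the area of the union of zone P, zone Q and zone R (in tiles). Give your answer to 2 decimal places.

106.21

By inclusion–exclusion:
Individual areas: |zone P| = 16, |zone Q| = 80, |zone R| = 43.5.
|zone P∩zone Q|: x∈[5,9], y∈[5,7] → 4·2 = 8.
|zone P∩zone R| = 13.9583.
|zone Q∩zone R| = 19.3333.
|zone P∩zone Q∩zone R| = 8.
|zone P ∪ zone Q ∪ zone R| = 139.5 − 41.2917 + 8 = 106.21.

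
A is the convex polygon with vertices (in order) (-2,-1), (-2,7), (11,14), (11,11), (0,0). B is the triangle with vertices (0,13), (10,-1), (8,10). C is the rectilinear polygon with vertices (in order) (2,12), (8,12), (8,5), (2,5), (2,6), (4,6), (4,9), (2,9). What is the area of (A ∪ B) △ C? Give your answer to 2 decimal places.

|A ∪ B| = 99.9155.
|(A ∪ B) ∩ C| = 33.2107.
|(A ∪ B) △ C| = 99.9155 + 36 − 66.4215 = 69.49.

69.49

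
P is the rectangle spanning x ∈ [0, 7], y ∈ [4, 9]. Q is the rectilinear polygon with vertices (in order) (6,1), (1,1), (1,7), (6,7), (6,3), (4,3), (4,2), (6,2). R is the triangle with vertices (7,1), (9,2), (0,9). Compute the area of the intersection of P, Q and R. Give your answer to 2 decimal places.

The intersection is the polygon with vertices (2.571,7), (6,4.333), (6,4), (4.375,4), (1.75,7).
By the shoelace formula its area is 4.24.

4.24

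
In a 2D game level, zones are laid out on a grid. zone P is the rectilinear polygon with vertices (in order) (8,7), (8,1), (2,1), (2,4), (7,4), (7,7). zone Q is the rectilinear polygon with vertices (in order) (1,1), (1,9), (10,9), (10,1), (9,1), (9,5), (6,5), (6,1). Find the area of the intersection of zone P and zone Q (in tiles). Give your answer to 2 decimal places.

14.00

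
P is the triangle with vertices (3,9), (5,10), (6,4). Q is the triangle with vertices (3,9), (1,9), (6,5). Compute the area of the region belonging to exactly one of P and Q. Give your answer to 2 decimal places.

|P| = 6.5, |Q| = 4, |P∩Q| = 0.9121.
|P △ Q| = |P| + |Q| − 2·|P∩Q| = 6.5 + 4 − 1.8242 = 8.68.

8.68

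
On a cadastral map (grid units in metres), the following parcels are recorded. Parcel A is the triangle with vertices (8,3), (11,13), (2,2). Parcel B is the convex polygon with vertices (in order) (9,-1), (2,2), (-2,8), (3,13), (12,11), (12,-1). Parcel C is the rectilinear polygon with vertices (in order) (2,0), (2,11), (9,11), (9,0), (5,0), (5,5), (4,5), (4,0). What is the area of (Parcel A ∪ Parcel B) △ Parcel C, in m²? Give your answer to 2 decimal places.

76.13

|Parcel A ∪ Parcel B| = 140.6496.
|(Parcel A ∪ Parcel B) ∩ Parcel C| = 68.2619.
|(Parcel A ∪ Parcel B) △ Parcel C| = 140.6496 + 72 − 136.5238 = 76.13.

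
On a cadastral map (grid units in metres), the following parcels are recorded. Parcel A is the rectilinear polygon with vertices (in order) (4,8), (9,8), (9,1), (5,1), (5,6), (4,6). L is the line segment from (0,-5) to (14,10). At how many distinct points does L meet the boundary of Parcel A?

The segment meets the boundary at (9,4.643), (5.6,1).

2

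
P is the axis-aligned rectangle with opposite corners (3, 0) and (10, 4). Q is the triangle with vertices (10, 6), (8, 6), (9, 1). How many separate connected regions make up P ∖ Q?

P ∖ Q is a single connected region.

1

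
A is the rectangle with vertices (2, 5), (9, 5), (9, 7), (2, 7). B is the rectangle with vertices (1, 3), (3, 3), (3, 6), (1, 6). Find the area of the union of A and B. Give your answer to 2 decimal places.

19.00

By inclusion–exclusion:
Individual areas: |A| = 14, |B| = 6.
|A∩B|: x∈[2,3], y∈[5,6] → 1·1 = 1.
|A ∪ B| = 20 − 1 = 19.00.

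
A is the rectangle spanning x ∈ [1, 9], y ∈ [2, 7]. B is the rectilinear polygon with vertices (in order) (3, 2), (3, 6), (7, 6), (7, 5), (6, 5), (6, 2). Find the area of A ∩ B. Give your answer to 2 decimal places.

The intersection is the polygon with vertices (3,2), (3,6), (7,6), (7,5), (6,5), (6,2).
By the shoelace formula its area is 13.00.

13.00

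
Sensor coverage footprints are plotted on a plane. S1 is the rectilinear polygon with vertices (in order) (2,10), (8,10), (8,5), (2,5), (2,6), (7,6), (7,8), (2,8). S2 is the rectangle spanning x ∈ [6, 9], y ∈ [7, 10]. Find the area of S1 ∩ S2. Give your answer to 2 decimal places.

5.00

The intersection is the polygon with vertices (8,10), (8,7), (7,7), (7,8), (6,8), (6,10).
By the shoelace formula its area is 5.00.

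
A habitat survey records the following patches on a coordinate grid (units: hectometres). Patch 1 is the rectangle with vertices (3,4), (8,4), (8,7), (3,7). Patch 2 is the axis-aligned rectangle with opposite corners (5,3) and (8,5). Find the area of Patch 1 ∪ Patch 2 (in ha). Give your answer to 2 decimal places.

18.00

By inclusion–exclusion:
Individual areas: |Patch 1| = 15, |Patch 2| = 6.
|Patch 1∩Patch 2|: x∈[5,8], y∈[4,5] → 3·1 = 3.
|Patch 1 ∪ Patch 2| = 21 − 3 = 18.00.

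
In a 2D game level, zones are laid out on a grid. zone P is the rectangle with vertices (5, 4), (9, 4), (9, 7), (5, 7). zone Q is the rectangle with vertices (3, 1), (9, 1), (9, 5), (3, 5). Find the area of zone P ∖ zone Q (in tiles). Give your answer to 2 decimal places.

8.00

|zone P∩zone Q|: x∈[5,9], y∈[4,5] → 4·1 = 4.
|zone P| = 12.
|zone P ∖ zone Q| = |zone P| − |zone P∩zone Q| = 12 − 4 = 8.00.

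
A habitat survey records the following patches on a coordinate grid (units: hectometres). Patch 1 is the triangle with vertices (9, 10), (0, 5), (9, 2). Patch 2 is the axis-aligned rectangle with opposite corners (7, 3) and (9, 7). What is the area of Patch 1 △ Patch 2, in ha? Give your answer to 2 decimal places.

|Patch 1| = 36, |Patch 2| = 8, |Patch 1∩Patch 2| = 8.
|Patch 1 △ Patch 2| = |Patch 1| + |Patch 2| − 2·|Patch 1∩Patch 2| = 36 + 8 − 16 = 28.00.

28.00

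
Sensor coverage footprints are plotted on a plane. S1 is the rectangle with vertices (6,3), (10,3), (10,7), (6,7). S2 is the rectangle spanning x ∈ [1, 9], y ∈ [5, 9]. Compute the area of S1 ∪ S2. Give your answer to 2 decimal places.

By inclusion–exclusion:
Individual areas: |S1| = 16, |S2| = 32.
|S1∩S2|: x∈[6,9], y∈[5,7] → 3·2 = 6.
|S1 ∪ S2| = 48 − 6 = 42.00.

42.00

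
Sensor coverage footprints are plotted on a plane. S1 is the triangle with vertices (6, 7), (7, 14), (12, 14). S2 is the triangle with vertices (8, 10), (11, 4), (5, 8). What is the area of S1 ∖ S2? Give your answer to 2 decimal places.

15.34

|S1| = 17.5, |S1∩S2| = 2.1612.
|S1 ∖ S2| = |S1| − |S1∩S2| = 17.5 − 2.1612 = 15.34.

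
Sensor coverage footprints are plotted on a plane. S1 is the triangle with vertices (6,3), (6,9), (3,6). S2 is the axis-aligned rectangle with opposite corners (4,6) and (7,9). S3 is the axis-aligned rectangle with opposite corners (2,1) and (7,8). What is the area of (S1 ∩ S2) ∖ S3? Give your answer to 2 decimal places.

0.50

|S1 ∩ S2| = 4.
|(S1 ∩ S2) ∩ S3| = 3.5.
|(S1 ∩ S2) ∖ S3| = 4 − 3.5 = 0.50.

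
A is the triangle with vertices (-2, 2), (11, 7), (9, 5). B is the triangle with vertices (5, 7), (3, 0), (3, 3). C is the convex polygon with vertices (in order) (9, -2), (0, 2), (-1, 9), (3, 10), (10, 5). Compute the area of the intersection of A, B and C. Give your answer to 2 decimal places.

The intersection is the polygon with vertices (4.042,3.648), (3.211,3.421), (3.571,4.143), (4.259,4.407).
By the shoelace formula its area is 0.49.

0.49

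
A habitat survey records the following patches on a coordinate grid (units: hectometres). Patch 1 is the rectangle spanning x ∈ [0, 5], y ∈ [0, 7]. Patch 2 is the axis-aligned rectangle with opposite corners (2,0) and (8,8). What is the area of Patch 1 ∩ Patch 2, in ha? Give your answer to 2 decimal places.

21.00

|Patch 1∩Patch 2|: x∈[2,5], y∈[0,7] → 3·7 = 21.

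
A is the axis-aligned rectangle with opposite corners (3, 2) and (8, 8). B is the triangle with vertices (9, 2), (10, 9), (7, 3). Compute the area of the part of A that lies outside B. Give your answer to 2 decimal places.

28.75

|A| = 30, |A∩B| = 1.25.
|A ∖ B| = |A| − |A∩B| = 30 − 1.25 = 28.75.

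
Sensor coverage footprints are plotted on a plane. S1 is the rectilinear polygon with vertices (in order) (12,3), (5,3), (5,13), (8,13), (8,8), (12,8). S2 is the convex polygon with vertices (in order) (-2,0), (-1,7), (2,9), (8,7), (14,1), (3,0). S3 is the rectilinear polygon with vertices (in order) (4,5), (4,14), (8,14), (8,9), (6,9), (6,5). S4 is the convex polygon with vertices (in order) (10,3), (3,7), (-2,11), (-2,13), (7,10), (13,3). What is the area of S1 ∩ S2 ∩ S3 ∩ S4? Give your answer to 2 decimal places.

The intersection is the polygon with vertices (6,7.667), (6,5.286), (5,5.857), (5,8).
By the shoelace formula its area is 2.26.

2.26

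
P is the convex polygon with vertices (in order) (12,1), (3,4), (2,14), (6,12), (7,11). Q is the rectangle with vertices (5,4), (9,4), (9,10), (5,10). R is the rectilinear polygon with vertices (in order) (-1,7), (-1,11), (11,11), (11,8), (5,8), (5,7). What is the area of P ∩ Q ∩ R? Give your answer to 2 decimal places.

6.00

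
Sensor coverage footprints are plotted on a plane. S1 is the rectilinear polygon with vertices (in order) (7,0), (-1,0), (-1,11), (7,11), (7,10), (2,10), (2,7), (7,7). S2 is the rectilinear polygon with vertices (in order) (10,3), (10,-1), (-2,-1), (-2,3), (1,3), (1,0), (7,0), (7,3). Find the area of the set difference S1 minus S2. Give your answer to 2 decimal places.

|S1| = 73, |S1∩S2| = 6.
|S1 ∖ S2| = |S1| − |S1∩S2| = 73 − 6 = 67.00.

67.00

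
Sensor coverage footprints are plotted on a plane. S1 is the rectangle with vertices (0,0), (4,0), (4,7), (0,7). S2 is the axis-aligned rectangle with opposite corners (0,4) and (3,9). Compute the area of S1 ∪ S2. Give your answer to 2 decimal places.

By inclusion–exclusion:
Individual areas: |S1| = 28, |S2| = 15.
|S1∩S2|: x∈[0,3], y∈[4,7] → 3·3 = 9.
|S1 ∪ S2| = 43 − 9 = 34.00.

34.00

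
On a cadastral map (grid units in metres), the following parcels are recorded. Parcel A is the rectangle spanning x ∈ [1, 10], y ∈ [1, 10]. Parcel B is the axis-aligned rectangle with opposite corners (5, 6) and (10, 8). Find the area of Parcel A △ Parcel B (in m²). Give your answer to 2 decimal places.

|Parcel A∩Parcel B|: x∈[5,10], y∈[6,8] → 5·2 = 10.
|Parcel A △ Parcel B| = |Parcel A| + |Parcel B| − 2·|Parcel A∩Parcel B| = 81 + 10 − 20 = 71.00.

71.00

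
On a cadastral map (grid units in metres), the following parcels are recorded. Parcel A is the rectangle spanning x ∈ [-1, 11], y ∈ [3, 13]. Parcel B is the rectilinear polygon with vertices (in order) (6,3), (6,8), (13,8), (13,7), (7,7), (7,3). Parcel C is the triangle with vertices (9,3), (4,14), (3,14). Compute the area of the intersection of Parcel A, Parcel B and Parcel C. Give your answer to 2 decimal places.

The intersection is the polygon with vertices (7,7), (7,6.667), (6.273,8), (6.727,8), (7.182,7).
By the shoelace formula its area is 0.44.

0.44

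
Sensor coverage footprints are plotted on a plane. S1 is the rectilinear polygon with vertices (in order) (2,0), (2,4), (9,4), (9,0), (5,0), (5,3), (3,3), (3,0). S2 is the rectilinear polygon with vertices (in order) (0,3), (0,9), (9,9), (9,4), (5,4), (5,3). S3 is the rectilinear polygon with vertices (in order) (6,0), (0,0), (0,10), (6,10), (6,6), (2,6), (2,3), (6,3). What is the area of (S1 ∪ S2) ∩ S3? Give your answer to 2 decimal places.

30.00

|S1 ∪ S2| = 69.
|(S1 ∪ S2) ∩ S3| = 30.00.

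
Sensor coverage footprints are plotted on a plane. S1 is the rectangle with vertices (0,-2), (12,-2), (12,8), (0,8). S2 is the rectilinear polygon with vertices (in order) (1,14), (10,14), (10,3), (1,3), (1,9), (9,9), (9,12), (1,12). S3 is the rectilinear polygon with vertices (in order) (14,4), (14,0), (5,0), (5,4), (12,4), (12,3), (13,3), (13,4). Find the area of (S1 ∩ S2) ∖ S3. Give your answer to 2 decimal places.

40.00

|S1 ∩ S2| = 45.
|(S1 ∩ S2) ∩ S3| = 5.
|(S1 ∩ S2) ∖ S3| = 45 − 5 = 40.00.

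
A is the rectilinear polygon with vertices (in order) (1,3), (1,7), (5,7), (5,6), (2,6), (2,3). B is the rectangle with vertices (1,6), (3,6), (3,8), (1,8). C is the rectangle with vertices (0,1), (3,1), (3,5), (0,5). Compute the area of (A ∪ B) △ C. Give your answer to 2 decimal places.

17.00

|A ∪ B| = 9.
|(A ∪ B) ∩ C| = 2.
|(A ∪ B) △ C| = 9 + 12 − 4 = 17.00.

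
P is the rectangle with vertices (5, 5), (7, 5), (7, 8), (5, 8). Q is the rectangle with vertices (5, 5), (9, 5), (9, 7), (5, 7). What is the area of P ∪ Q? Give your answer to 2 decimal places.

By inclusion–exclusion:
Individual areas: |P| = 6, |Q| = 8.
|P∩Q|: x∈[5,7], y∈[5,7] → 2·2 = 4.
|P ∪ Q| = 14 − 4 = 10.00.

10.00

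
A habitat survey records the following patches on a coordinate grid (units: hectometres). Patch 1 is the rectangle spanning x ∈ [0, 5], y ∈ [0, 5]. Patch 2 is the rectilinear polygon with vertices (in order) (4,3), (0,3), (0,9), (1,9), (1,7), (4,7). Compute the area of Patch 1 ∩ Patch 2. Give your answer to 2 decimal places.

8.00

The intersection is the polygon with vertices (4,5), (4,3), (0,3), (0,5).
By the shoelace formula its area is 8.00.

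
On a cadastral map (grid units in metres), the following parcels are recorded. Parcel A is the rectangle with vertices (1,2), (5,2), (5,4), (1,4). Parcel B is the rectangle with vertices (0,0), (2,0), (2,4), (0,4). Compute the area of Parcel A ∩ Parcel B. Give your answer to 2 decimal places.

|Parcel A∩Parcel B|: x∈[1,2], y∈[2,4] → 1·2 = 2.

2.00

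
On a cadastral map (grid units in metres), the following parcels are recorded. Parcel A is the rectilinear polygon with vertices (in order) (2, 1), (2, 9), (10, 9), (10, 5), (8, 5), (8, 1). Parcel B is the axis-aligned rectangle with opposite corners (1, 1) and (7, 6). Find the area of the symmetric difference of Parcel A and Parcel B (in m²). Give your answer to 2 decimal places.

36.00

|Parcel A| = 56, |Parcel B| = 30, |Parcel A∩Parcel B| = 25.
|Parcel A △ Parcel B| = |Parcel A| + |Parcel B| − 2·|Parcel A∩Parcel B| = 56 + 30 − 50 = 36.00.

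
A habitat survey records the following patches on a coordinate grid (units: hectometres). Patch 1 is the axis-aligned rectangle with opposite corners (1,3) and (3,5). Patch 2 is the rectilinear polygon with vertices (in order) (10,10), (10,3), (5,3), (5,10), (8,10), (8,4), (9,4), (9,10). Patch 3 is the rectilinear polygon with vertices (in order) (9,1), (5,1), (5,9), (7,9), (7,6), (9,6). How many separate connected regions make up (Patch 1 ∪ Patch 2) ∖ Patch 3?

(Patch 1 ∪ Patch 2) ∖ Patch 3 splits into 3 disjoint pieces (area 4, area 7, area 6).

3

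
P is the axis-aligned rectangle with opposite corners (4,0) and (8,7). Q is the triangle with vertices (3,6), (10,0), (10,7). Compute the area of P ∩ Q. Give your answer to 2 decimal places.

12.00

The intersection is the polygon with vertices (8,1.714), (4,5.143), (4,6.143), (8,6.714).
By the shoelace formula its area is 12.00.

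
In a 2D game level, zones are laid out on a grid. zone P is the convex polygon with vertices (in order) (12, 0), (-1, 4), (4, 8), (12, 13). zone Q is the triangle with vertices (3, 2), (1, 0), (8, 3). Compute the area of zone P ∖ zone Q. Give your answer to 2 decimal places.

87.04

|zone P| = 88, |zone P∩zone Q| = 0.957.
|zone P ∖ zone Q| = |zone P| − |zone P∩zone Q| = 88 − 0.957 = 87.04.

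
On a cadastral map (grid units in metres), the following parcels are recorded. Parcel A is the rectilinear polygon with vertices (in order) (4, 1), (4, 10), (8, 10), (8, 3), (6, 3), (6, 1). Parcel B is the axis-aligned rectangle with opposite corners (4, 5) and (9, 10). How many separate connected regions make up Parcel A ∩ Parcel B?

Parcel A ∩ Parcel B is a single connected region.

1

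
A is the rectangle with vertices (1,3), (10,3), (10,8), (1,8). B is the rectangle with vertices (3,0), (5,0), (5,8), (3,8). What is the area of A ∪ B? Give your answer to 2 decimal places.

By inclusion–exclusion:
Individual areas: |A| = 45, |B| = 16.
|A∩B|: x∈[3,5], y∈[3,8] → 2·5 = 10.
|A ∪ B| = 61 − 10 = 51.00.

51.00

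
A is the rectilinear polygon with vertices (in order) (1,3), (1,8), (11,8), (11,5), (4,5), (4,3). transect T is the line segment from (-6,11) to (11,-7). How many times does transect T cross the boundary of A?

The segment meets the boundary at (1.556,3), (1,3.588).

2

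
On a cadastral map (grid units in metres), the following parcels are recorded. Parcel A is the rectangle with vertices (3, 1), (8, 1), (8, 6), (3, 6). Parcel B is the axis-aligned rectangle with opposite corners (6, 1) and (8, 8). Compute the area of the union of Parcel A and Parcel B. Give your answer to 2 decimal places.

29.00

By inclusion–exclusion:
Individual areas: |Parcel A| = 25, |Parcel B| = 14.
|Parcel A∩Parcel B|: x∈[6,8], y∈[1,6] → 2·5 = 10.
|Parcel A ∪ Parcel B| = 39 − 10 = 29.00.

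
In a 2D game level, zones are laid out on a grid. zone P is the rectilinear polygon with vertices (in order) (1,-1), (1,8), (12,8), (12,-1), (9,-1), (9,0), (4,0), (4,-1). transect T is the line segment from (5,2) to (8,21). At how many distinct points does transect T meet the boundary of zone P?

The segment meets the boundary at (5.947,8).

1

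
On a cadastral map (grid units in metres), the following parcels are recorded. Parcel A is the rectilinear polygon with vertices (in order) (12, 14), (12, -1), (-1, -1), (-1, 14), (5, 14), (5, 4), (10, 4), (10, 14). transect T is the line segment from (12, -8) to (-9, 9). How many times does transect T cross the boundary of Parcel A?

2

The segment meets the boundary at (-1,2.524), (3.353,-1).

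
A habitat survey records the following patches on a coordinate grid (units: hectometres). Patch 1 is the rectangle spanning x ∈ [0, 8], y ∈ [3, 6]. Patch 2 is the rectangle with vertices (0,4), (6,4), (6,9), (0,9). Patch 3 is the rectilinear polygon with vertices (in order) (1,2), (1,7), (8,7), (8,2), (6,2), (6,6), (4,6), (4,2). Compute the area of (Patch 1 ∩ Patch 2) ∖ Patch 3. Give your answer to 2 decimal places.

6.00

|Patch 1 ∩ Patch 2| = 12.
|(Patch 1 ∩ Patch 2) ∩ Patch 3| = 6.
|(Patch 1 ∩ Patch 2) ∖ Patch 3| = 12 − 6 = 6.00.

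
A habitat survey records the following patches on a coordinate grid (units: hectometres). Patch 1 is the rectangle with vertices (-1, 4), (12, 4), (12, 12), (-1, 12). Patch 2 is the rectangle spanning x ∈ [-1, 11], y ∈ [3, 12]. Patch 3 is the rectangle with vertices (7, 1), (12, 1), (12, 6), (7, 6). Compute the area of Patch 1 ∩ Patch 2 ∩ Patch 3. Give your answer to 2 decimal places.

The intersection is the polygon with vertices (11,4), (7,4), (7,6), (11,6).
By the shoelace formula its area is 8.00.

8.00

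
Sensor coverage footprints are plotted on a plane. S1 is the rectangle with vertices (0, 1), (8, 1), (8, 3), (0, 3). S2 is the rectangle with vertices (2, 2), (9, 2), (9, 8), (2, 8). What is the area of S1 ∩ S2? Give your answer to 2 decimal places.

|S1∩S2|: x∈[2,8], y∈[2,3] → 6·1 = 6.

6.00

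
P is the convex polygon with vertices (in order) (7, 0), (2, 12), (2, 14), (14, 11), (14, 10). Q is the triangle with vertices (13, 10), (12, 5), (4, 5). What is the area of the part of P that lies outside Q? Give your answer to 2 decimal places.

|P| = 85, |P∩Q| = 17.5605.
|P ∖ Q| = |P| − |P∩Q| = 85 − 17.5605 = 67.44.

67.44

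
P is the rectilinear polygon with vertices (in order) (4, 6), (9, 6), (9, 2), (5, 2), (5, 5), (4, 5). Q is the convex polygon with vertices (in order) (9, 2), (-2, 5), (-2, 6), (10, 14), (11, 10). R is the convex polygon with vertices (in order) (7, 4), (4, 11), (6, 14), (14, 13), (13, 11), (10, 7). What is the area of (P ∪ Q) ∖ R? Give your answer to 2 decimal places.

46.89

|P ∪ Q| = 83.6818.
|(P ∪ Q) ∩ R| = 36.789.
|(P ∪ Q) ∖ R| = 83.6818 − 36.789 = 46.89.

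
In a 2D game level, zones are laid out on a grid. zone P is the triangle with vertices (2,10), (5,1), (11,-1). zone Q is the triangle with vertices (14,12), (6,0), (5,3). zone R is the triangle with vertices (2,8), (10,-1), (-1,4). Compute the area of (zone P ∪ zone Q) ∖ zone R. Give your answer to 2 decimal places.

|zone P ∪ zone Q| = 35.6841.
|(zone P ∪ zone Q) ∩ zone R| = 11.4821.
|(zone P ∪ zone Q) ∖ zone R| = 35.6841 − 11.4821 = 24.20.

24.20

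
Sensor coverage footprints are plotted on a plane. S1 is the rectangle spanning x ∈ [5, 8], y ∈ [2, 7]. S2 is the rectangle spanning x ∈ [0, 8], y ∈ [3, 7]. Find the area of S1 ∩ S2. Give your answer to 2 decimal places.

|S1∩S2|: x∈[5,8], y∈[3,7] → 3·4 = 12.

12.00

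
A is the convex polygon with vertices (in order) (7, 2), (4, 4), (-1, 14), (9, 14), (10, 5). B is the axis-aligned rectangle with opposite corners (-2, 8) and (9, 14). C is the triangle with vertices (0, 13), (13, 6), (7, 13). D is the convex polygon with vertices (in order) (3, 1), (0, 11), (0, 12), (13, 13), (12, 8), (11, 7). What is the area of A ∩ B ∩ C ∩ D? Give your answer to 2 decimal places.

15.09

The intersection is the polygon with vertices (1.625,12.125), (7.371,12.567), (9,10.667), (9,8.154).
By the shoelace formula its area is 15.09.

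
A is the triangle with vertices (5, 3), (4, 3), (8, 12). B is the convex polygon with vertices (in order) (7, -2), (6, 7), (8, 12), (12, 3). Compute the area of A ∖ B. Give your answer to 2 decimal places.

3.54

|A| = 4.5, |A∩B| = 0.9583.
|A ∖ B| = |A| − |A∩B| = 4.5 − 0.9583 = 3.54.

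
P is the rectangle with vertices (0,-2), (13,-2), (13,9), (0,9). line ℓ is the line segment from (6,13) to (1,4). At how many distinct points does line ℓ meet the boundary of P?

1

The segment meets the boundary at (3.778,9).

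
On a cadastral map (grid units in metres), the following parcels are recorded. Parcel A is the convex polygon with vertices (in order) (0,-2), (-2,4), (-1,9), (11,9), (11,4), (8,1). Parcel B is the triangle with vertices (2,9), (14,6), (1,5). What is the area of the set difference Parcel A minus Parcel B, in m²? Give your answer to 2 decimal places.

|Parcel A| = 109, |Parcel A∩Parcel B| = 24.0288.
|Parcel A ∖ Parcel B| = |Parcel A| − |Parcel A∩Parcel B| = 109 − 24.0288 = 84.97.

84.97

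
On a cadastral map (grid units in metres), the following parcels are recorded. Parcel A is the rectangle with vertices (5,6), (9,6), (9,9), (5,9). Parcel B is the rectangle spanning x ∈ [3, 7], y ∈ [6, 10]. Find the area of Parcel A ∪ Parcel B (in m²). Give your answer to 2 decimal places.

By inclusion–exclusion:
Individual areas: |Parcel A| = 12, |Parcel B| = 16.
|Parcel A∩Parcel B|: x∈[5,7], y∈[6,9] → 2·3 = 6.
|Parcel A ∪ Parcel B| = 28 − 6 = 22.00.

22.00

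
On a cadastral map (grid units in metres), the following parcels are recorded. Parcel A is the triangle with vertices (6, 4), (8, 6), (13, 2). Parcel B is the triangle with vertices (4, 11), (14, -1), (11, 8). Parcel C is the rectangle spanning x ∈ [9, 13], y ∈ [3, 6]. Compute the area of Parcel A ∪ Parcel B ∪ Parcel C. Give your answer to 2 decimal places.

36.26

By inclusion–exclusion:
Individual areas: |Parcel A| = 9, |Parcel B| = 27, |Parcel C| = 12.
|Parcel A∩Parcel B| = 2.2781.
|Parcel A∩Parcel C| = 2.9893.
|Parcel B∩Parcel C| = 7.8333.
|Parcel A∩Parcel B∩Parcel C| = 1.3583.
|Parcel A ∪ Parcel B ∪ Parcel C| = 48 − 13.1007 + 1.3583 = 36.26.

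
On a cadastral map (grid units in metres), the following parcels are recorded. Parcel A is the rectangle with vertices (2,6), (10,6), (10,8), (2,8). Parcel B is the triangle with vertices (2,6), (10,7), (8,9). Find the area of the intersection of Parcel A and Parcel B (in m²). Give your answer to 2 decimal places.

The intersection is the polygon with vertices (9,8), (10,7), (2,6), (6,8).
By the shoelace formula its area is 7.50.

7.50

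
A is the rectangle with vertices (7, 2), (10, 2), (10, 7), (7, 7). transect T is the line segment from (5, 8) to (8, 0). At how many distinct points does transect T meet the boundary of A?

The segment meets the boundary at (7.25,2), (7,2.667).

2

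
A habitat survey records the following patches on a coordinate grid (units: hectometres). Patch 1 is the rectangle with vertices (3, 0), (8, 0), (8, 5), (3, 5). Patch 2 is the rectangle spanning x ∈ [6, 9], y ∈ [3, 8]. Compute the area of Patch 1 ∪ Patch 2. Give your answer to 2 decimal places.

By inclusion–exclusion:
Individual areas: |Patch 1| = 25, |Patch 2| = 15.
|Patch 1∩Patch 2|: x∈[6,8], y∈[3,5] → 2·2 = 4.
|Patch 1 ∪ Patch 2| = 40 − 4 = 36.00.

36.00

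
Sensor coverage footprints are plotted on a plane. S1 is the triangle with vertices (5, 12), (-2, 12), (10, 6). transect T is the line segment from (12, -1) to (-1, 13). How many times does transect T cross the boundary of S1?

2

The segment meets the boundary at (-0.071,12), (1.6,10.2).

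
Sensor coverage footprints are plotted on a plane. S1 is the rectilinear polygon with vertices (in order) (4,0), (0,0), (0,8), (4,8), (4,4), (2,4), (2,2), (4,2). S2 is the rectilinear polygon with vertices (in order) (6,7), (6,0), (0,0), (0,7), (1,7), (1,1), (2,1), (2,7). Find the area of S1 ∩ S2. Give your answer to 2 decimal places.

18.00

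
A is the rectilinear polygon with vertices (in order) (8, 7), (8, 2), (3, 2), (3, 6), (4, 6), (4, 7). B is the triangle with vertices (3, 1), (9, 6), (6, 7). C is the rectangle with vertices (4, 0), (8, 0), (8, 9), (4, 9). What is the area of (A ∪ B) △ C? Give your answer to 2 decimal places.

|A ∪ B| = 24.9333.
|(A ∪ B) ∩ C| = 20.0167.
|(A ∪ B) △ C| = 24.9333 + 36 − 40.0333 = 20.90.

20.90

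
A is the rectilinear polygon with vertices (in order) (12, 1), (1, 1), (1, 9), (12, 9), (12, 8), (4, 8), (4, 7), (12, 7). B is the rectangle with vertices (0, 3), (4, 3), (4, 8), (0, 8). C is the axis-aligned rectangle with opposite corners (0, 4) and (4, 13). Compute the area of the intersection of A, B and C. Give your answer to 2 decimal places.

12.00

The intersection is the polygon with vertices (4,8), (4,7), (4,4), (1,4), (1,8).
By the shoelace formula its area is 12.00.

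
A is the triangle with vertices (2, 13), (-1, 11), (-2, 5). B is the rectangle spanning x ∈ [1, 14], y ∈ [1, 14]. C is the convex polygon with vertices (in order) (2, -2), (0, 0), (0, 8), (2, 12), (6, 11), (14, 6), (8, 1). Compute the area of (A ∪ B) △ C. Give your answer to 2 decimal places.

100.33

|A ∪ B| = 176.3333.
|(A ∪ B) ∩ C| = 97.
|(A ∪ B) △ C| = 176.3333 + 118 − 194 = 100.33.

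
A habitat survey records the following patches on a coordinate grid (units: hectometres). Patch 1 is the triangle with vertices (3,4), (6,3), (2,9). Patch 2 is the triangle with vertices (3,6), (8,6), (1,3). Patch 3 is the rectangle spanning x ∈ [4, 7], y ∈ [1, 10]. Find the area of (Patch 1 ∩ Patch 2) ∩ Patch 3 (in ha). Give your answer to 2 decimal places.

0.76

The region (Patch 1 ∩ Patch 2) ∩ Patch 3 is the polygon with vertices (4.889,4.667), (4,4.286), (4,6).
By the shoelace formula its area is 0.76.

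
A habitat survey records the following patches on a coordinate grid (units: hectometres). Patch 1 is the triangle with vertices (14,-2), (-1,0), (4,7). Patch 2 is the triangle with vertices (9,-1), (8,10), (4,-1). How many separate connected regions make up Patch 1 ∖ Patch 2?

Patch 1 ∖ Patch 2 splits into 2 disjoint pieces (area 10.6064, area 27.9145).

2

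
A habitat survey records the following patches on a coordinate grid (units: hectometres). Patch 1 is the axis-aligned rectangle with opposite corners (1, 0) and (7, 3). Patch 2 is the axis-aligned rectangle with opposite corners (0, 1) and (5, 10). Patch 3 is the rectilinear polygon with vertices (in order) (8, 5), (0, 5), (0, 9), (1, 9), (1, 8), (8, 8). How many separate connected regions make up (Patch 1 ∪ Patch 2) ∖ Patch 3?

2

(Patch 1 ∪ Patch 2) ∖ Patch 3 splits into 2 disjoint pieces (area 30, area 9).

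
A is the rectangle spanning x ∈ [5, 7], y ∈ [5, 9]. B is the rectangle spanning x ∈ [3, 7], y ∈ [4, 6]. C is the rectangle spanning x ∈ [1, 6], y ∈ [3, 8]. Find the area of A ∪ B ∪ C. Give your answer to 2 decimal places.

By inclusion–exclusion:
Individual areas: |A| = 8, |B| = 8, |C| = 25.
|A∩B|: x∈[5,7], y∈[5,6] → 2·1 = 2.
|A∩C|: x∈[5,6], y∈[5,8] → 1·3 = 3.
|B∩C|: x∈[3,6], y∈[4,6] → 3·2 = 6.
|A∩B∩C| = 1.
|A ∪ B ∪ C| = 41 − 11 + 1 = 31.00.

31.00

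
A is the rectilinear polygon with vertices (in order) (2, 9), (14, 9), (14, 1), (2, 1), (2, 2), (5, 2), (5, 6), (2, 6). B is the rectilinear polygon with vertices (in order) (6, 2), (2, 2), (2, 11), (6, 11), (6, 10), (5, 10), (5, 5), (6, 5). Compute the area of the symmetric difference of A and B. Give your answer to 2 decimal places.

91.00

|A| = 84, |B| = 31, |A∩B| = 12.
|A △ B| = |A| + |B| − 2·|A∩B| = 84 + 31 − 24 = 91.00.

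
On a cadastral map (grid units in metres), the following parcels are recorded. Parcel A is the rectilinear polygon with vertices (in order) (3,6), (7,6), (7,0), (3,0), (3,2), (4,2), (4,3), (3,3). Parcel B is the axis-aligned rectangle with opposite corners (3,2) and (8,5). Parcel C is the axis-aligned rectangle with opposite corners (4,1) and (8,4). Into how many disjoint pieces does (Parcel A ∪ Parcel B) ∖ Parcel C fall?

(Parcel A ∪ Parcel B) ∖ Parcel C is a single connected region.

1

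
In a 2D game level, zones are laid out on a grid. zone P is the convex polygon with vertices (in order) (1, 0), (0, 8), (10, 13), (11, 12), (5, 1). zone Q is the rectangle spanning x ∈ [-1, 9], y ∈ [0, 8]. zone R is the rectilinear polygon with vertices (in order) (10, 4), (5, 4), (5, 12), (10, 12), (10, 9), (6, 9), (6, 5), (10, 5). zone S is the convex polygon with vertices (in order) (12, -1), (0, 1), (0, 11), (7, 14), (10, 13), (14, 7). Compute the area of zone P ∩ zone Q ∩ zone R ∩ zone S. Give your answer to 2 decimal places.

The intersection is the polygon with vertices (6,5), (7.182,5), (6.636,4), (5,4), (5,8), (6,8).
By the shoelace formula its area is 4.91.

4.91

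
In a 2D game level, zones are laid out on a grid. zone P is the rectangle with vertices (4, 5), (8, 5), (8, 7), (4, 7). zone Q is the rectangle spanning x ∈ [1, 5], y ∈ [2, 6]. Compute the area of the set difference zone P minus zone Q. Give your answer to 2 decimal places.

7.00

|zone P∩zone Q|: x∈[4,5], y∈[5,6] → 1·1 = 1.
|zone P| = 8.
|zone P ∖ zone Q| = |zone P| − |zone P∩zone Q| = 8 − 1 = 7.00.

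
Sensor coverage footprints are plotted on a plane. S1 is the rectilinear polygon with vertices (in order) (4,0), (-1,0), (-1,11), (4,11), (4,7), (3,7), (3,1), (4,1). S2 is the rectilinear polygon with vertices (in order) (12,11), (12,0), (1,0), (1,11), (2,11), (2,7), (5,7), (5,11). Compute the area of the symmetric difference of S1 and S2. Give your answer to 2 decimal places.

120.00

|S1| = 49, |S2| = 109, |S1∩S2| = 19.
|S1 △ S2| = |S1| + |S2| − 2·|S1∩S2| = 49 + 109 − 38 = 120.00.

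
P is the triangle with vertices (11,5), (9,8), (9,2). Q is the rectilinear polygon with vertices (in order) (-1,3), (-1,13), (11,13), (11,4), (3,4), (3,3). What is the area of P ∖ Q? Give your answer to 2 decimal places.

|P| = 6, |P∩Q| = 4.6667.
|P ∖ Q| = |P| − |P∩Q| = 6 − 4.6667 = 1.33.

1.33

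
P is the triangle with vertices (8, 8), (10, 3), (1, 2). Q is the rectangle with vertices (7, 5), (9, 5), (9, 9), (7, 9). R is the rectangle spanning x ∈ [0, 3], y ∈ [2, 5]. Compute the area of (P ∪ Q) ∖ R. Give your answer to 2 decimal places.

|P ∪ Q| = 27.1786.
|(P ∪ Q) ∩ R| = 1.4921.
|(P ∪ Q) ∖ R| = 27.1786 − 1.4921 = 25.69.

25.69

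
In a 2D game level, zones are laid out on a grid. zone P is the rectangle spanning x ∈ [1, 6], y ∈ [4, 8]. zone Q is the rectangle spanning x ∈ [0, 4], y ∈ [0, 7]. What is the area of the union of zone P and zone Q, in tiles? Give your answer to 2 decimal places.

39.00

By inclusion–exclusion:
Individual areas: |zone P| = 20, |zone Q| = 28.
|zone P∩zone Q|: x∈[1,4], y∈[4,7] → 3·3 = 9.
|zone P ∪ zone Q| = 48 − 9 = 39.00.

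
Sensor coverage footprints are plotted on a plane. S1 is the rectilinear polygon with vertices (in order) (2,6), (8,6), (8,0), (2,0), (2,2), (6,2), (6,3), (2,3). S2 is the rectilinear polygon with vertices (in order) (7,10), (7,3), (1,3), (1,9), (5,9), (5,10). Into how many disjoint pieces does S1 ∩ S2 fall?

S1 ∩ S2 is a single connected region.

1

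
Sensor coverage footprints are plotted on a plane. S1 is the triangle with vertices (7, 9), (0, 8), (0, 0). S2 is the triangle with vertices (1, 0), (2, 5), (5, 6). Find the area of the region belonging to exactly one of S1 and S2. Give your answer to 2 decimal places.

27.22

|S1| = 28, |S2| = 7, |S1∩S2| = 3.8904.
|S1 △ S2| = |S1| + |S2| − 2·|S1∩S2| = 28 + 7 − 7.7808 = 27.22.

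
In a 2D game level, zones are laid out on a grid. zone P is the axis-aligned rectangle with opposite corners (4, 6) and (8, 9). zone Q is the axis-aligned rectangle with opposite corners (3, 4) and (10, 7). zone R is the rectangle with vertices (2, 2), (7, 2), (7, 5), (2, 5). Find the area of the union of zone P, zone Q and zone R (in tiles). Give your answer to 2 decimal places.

40.00

By inclusion–exclusion:
Individual areas: |zone P| = 12, |zone Q| = 21, |zone R| = 15.
|zone P∩zone Q|: x∈[4,8], y∈[6,7] → 4·1 = 4.
|zone P∩zone R| = 0 (no overlap).
|zone Q∩zone R|: x∈[3,7], y∈[4,5] → 4·1 = 4.
|zone P∩zone Q∩zone R| = 0.
|zone P ∪ zone Q ∪ zone R| = 48 − 8 + 0 = 40.00.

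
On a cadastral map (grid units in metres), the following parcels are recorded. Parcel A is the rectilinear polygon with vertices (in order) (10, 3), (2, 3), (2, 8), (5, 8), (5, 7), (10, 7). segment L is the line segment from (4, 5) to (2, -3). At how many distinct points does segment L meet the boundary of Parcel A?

1

The segment meets the boundary at (3.5,3).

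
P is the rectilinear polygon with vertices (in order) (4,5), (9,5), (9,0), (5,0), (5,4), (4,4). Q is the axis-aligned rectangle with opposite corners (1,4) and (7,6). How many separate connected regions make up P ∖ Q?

1

P ∖ Q is a single connected region.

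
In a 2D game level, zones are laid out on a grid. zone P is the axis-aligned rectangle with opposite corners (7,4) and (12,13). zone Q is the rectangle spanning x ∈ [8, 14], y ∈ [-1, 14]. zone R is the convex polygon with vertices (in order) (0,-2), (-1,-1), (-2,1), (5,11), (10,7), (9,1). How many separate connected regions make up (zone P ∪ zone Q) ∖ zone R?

1

(zone P ∪ zone Q) ∖ zone R is a single connected region.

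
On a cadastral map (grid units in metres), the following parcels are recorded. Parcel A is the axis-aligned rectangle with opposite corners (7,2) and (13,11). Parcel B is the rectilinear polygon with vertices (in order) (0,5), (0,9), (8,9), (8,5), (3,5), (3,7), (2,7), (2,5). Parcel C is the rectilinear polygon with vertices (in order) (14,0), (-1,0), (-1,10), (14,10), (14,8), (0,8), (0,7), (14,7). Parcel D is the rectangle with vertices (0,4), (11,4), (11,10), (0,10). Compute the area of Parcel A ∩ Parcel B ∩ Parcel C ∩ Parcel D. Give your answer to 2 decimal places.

3.00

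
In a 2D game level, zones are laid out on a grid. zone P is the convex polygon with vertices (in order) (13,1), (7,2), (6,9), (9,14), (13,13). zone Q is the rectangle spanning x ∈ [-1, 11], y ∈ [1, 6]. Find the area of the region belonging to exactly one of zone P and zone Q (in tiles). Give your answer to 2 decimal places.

97.05

|zone P| = 74, |zone Q| = 60, |zone P∩zone Q| = 18.4762.
|zone P △ zone Q| = |zone P| + |zone Q| − 2·|zone P∩zone Q| = 74 + 60 − 36.9524 = 97.05.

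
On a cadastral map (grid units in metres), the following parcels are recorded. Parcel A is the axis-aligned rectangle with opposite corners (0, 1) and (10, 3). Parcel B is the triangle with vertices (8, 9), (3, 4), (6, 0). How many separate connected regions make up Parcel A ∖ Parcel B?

Parcel A ∖ Parcel B splits into 2 disjoint pieces (area 7.1111, area 9).

2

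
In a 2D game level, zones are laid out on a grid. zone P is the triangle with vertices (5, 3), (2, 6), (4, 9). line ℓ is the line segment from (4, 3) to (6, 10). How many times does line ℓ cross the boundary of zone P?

2

The segment meets the boundary at (4.632,5.211), (4.222,3.778).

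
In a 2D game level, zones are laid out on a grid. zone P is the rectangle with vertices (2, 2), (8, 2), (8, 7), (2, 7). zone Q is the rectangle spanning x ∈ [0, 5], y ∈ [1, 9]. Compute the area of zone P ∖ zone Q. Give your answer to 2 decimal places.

|zone P∩zone Q|: x∈[2,5], y∈[2,7] → 3·5 = 15.
|zone P| = 30.
|zone P ∖ zone Q| = |zone P| − |zone P∩zone Q| = 30 − 15 = 15.00.

15.00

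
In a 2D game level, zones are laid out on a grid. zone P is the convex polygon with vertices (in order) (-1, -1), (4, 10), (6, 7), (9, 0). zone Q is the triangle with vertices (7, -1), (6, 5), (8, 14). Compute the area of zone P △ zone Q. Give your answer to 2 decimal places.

56.71

|zone P| = 55, |zone Q| = 10.5, |zone P∩zone Q| = 4.393.
|zone P △ zone Q| = |zone P| + |zone Q| − 2·|zone P∩zone Q| = 55 + 10.5 − 8.786 = 56.71.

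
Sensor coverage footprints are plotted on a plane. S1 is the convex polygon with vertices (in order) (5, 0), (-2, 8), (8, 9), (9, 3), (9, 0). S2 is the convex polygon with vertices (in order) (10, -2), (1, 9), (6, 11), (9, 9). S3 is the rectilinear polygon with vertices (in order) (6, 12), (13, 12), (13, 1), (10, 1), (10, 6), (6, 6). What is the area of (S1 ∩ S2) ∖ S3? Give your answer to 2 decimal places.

|S1 ∩ S2| = 33.5989.
|(S1 ∩ S2) ∩ S3| = 6.55.
|(S1 ∩ S2) ∖ S3| = 33.5989 − 6.55 = 27.05.

27.05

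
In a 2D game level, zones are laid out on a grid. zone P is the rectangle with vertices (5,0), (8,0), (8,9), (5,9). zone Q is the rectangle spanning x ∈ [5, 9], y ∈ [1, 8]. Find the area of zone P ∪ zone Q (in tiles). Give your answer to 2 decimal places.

34.00

By inclusion–exclusion:
Individual areas: |zone P| = 27, |zone Q| = 28.
|zone P∩zone Q|: x∈[5,8], y∈[1,8] → 3·7 = 21.
|zone P ∪ zone Q| = 55 − 21 = 34.00.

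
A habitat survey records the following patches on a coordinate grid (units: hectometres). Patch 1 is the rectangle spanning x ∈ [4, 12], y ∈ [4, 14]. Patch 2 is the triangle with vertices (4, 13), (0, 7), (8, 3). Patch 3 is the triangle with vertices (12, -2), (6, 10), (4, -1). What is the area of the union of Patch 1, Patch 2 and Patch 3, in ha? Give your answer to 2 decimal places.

By inclusion–exclusion:
Individual areas: |Patch 1| = 80, |Patch 2| = 32, |Patch 3| = 45.
|Patch 1∩Patch 2| = 15.2.
|Patch 1∩Patch 3| = 12.2727.
|Patch 2∩Patch 3| = 6.75.
|Patch 1∩Patch 2∩Patch 3| = 5.95.
|Patch 1 ∪ Patch 2 ∪ Patch 3| = 157 − 34.2227 + 5.95 = 128.73.

128.73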